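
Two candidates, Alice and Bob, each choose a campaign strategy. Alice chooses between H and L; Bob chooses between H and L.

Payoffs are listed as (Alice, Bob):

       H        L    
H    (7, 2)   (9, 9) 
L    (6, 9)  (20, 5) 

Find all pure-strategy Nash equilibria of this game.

none

(H, H): Bob prefers L (9 > 2) — not an equilibrium.
(H, L): Alice prefers L (20 > 9) — not an equilibrium.
(L, H): Alice prefers H (7 > 6) — not an equilibrium.
(L, L): Bob prefers H (9 > 5) — not an equilibrium.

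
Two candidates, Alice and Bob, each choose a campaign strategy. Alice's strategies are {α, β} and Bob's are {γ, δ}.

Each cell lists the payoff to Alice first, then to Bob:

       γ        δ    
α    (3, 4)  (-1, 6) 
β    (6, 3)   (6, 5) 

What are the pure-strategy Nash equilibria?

(α, γ): Alice prefers β (6 > 3); Bob prefers δ (6 > 4) — not an equilibrium.
(α, δ): Alice prefers β (6 > -1) — not an equilibrium.
(β, γ): Bob prefers δ (5 > 3) — not an equilibrium.
(β, δ): Alice gets 6 ≥ -1 from α, and Bob gets 5 ≥ 3 from γ — Nash equilibrium.

(β, δ)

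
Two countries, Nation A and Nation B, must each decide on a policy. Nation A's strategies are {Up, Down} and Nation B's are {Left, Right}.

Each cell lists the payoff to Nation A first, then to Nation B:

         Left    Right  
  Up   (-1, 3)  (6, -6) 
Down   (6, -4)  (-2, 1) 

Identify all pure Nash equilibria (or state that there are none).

none

(Up, Left): Nation A prefers Down (6 > -1) — not an equilibrium.
(Up, Right): Nation B prefers Left (3 > -6) — not an equilibrium.
(Down, Left): Nation B prefers Right (1 > -4) — not an equilibrium.
(Down, Right): Nation A prefers Up (6 > -2) — not an equilibrium.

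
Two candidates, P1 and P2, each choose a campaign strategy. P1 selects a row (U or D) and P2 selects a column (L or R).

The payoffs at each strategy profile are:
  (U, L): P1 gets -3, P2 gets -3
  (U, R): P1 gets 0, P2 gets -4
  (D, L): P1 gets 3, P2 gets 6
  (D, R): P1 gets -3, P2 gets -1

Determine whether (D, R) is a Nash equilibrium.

No

At (D, R), P1 earns -3; switching to U would give 0, so P1 would deviate.
P2 earns -1; switching to L would give 6, so P2 would deviate.
Since at least one player can profitably deviate, this is not a Nash equilibrium.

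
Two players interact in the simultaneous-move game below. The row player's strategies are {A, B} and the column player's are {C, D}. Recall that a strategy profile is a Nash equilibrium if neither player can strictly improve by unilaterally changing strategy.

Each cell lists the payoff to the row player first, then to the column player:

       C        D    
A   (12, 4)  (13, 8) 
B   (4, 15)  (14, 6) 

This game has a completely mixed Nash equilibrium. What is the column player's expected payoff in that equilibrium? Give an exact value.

First find p, the probability the row player plays A, from the column player's indifference between C and D: 4p + 15(1−p) = 8p + 6(1−p), giving p = 9/13.
Since the column player is indifferent in equilibrium, the column player's expected payoff equals the payoff from either column against (9/13, 4/13). Using C: 4(9/13) + 15(4/13) = 96/13.

96/13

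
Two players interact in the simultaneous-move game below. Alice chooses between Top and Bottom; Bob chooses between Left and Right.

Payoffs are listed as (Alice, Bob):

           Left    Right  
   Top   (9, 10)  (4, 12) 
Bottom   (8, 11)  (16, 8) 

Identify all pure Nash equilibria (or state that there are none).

(Top, Left): Bob prefers Right (12 > 10) — not an equilibrium.
(Top, Right): Alice prefers Bottom (16 > 4) — not an equilibrium.
(Bottom, Left): Alice prefers Top (9 > 8) — not an equilibrium.
(Bottom, Right): Bob prefers Left (11 > 8) — not an equilibrium.

none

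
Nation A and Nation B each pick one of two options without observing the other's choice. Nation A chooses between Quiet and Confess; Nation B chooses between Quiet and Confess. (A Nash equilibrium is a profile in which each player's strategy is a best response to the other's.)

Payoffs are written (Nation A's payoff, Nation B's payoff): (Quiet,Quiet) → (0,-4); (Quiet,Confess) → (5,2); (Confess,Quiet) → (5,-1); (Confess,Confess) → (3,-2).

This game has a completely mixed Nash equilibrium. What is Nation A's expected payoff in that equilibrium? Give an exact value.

First find y, the probability Nation B plays Quiet, from Nation A's indifference between Quiet and Confess: 5(1−y) = 5y + 3(1−y), giving y = 2/7.
Since Nation A is indifferent in equilibrium, Nation A's expected payoff equals the payoff from either row against (2/7, 5/7). Using Quiet: 5(5/7) = 25/7.

25/7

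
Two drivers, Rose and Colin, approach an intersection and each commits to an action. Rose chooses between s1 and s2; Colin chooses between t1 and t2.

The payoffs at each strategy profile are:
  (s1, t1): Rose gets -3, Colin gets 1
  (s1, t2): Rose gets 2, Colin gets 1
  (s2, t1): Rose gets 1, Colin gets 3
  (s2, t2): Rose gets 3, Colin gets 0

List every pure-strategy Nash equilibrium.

(s2, t1)

(s1, t1): Rose prefers s2 (1 > -3) — not an equilibrium.
(s1, t2): Rose prefers s2 (3 > 2) — not an equilibrium.
(s2, t1): Rose gets 1 ≥ -3 from s1, and Colin gets 3 ≥ 0 from t2 — Nash equilibrium.
(s2, t2): Colin prefers t1 (3 > 0) — not an equilibrium.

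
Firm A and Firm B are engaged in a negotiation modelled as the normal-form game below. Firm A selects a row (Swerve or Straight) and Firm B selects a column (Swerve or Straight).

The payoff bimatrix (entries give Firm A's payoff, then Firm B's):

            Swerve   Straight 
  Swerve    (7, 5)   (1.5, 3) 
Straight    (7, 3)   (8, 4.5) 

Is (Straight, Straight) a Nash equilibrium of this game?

At (Straight, Straight), Firm A earns 8; switching to Swerve would give 1.5, so Firm A has no profitable deviation.
Firm B earns 4.5; switching to Swerve would give 3, so Firm B has no profitable deviation.
Neither player can gain by a unilateral deviation, so this profile is a Nash equilibrium.

Yes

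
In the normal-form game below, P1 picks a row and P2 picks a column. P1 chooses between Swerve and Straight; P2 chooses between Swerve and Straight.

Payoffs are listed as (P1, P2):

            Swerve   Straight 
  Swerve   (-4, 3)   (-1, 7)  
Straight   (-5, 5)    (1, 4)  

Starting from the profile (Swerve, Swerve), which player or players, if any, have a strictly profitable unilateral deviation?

P1 at (Swerve, Swerve) earns -4; deviating to Straight yields -5 — not better.
P2 earns 3; deviating to Straight yields 7 — a strict improvement.
Only P2 has a strictly profitable deviation.

P2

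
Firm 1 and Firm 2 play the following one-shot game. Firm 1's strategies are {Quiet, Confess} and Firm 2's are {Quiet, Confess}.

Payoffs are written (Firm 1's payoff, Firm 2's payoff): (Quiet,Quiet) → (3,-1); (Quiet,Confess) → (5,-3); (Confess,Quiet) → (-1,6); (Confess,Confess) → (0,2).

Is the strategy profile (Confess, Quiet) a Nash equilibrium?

No

At (Confess, Quiet), Firm 1 earns -1; switching to Quiet would give 3, so Firm 1 would deviate.
Firm 2 earns 6; switching to Confess would give 2, so Firm 2 has no profitable deviation.
Since at least one player can profitably deviate, this is not a Nash equilibrium.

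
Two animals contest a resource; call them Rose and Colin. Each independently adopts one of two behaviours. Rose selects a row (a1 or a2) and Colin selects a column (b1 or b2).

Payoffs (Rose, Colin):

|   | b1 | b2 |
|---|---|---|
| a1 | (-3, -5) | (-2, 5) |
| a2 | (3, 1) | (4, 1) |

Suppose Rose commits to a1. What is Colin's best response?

b2

Against a1, Colin earns -5 from b1 and 5 from b2.
So b2 is the best response.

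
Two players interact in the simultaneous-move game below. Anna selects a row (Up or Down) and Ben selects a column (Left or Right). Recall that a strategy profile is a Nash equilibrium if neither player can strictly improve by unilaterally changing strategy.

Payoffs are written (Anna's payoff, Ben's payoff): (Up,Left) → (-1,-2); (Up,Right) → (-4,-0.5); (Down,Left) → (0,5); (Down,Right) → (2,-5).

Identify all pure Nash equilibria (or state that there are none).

(Up, Left): Anna prefers Down (0 > -1); Ben prefers Right (-0.5 > -2) — not an equilibrium.
(Up, Right): Anna prefers Down (2 > -4) — not an equilibrium.
(Down, Left): Anna gets 0 ≥ -1 from Up, and Ben gets 5 ≥ -5 from Right — Nash equilibrium.
(Down, Right): Ben prefers Left (5 > -5) — not an equilibrium.

(Down, Left)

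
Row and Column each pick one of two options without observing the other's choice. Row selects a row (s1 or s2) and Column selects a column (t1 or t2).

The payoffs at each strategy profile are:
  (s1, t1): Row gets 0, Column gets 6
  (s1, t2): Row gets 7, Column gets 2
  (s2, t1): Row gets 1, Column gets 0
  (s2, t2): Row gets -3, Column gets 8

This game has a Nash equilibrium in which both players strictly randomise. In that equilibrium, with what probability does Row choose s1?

2/3

Let x be the probability that Row plays s1. In a completely mixed equilibrium, Column must be indifferent between t1 and t2.
Column's expected payoff from t1 is 6x; from t2 it is 2x + 8(1−x).
Setting these equal: 6x = −6x + 8, so x = 2/3.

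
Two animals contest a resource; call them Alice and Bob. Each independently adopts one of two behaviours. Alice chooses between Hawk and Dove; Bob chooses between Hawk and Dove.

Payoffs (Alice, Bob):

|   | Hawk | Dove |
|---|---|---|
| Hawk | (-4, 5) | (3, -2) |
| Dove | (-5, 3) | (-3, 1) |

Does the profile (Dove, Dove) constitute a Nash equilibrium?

At (Dove, Dove), Alice earns -3; switching to Hawk would give 3, so Alice would deviate.
Bob earns 1; switching to Hawk would give 3, so Bob would deviate.
Since at least one player can profitably deviate, this is not a Nash equilibrium.

No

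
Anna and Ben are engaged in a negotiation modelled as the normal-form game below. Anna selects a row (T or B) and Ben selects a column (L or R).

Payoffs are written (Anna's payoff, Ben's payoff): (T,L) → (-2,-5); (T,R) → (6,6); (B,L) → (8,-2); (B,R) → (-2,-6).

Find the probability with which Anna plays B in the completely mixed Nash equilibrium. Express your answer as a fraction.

11/15

Let x be the probability that Anna plays T. In a completely mixed equilibrium, Ben must be indifferent between L and R.
Ben's expected payoff from L is −5x − 2(1−x); from R it is 6x − 6(1−x).
Setting these equal: −3x − 2 = 12x − 6, so x = 4/15.
Therefore Anna plays B with probability 1 − 4/15 = 11/15.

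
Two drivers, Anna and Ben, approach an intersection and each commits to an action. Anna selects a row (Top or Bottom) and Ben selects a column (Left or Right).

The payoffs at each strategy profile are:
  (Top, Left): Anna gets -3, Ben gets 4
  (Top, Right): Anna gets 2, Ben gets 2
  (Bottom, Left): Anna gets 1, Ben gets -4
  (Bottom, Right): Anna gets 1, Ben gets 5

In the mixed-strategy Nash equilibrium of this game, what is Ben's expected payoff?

First find x, the probability Anna plays Top, from Ben's indifference between Left and Right: 4x − 4(1−x) = 2x + 5(1−x), giving x = 9/11.
Since Ben is indifferent in equilibrium, Ben's expected payoff equals the payoff from either column against (9/11, 2/11). Using Left: 4(9/11) − 4(2/11) = 28/11.

28/11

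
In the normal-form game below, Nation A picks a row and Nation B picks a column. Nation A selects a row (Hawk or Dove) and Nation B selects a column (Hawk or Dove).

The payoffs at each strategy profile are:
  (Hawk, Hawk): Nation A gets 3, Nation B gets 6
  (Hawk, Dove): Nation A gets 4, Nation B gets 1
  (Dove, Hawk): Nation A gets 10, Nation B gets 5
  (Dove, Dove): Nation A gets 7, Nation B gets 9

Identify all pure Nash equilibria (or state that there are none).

(Dove, Dove)

(Hawk, Hawk): Nation A prefers Dove (10 > 3) — not an equilibrium.
(Hawk, Dove): Nation A prefers Dove (7 > 4); Nation B prefers Hawk (6 > 1) — not an equilibrium.
(Dove, Hawk): Nation B prefers Dove (9 > 5) — not an equilibrium.
(Dove, Dove): Nation A gets 7 ≥ 4 from Hawk, and Nation B gets 9 ≥ 5 from Hawk — Nash equilibrium.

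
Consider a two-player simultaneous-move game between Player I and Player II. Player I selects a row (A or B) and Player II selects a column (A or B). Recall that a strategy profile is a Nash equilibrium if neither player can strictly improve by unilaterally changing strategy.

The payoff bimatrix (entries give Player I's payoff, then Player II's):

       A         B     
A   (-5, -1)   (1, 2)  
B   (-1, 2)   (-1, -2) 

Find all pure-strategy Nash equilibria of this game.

(A, B) and (B, A)

(A, A): Player I prefers B (-1 > -5); Player II prefers B (2 > -1) — not an equilibrium.
(A, B): Player I gets 1 ≥ -1 from B, and Player II gets 2 ≥ -1 from A — Nash equilibrium.
(B, A): Player I gets -1 ≥ -5 from A, and Player II gets 2 ≥ -2 from B — Nash equilibrium.
(B, B): Player I prefers A (1 > -1); Player II prefers A (2 > -2) — not an equilibrium.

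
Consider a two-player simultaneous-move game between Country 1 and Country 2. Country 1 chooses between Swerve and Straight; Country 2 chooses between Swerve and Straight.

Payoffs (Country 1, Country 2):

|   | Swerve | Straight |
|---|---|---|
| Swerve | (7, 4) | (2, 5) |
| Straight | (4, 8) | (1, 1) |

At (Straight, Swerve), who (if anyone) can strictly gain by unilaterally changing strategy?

Country 1

Country 1 at (Straight, Swerve) earns 4; deviating to Swerve yields 7 — a strict improvement.
Country 2 earns 8; deviating to Straight yields 1 — not better.
Only Country 1 has a strictly profitable deviation.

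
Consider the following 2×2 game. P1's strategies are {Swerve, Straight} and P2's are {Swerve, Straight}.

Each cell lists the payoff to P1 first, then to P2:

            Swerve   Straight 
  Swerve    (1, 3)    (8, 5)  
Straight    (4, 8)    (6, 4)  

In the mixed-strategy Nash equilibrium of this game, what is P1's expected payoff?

26/5

First find y, the probability P2 plays Swerve, from P1's indifference between Swerve and Straight: y + 8(1−y) = 4y + 6(1−y), giving y = 2/5.
Since P1 is indifferent in equilibrium, P1's expected payoff equals the payoff from either row against (2/5, 3/5). Using Swerve: (2/5) + 8(3/5) = 26/5.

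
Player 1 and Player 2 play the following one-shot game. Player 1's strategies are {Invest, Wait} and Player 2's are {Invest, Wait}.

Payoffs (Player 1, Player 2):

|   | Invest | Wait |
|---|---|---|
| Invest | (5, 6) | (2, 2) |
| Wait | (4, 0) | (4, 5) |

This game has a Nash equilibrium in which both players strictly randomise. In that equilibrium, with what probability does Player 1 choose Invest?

Let p be the probability that Player 1 plays Invest. In a completely mixed equilibrium, Player 2 must be indifferent between Invest and Wait.
Player 2's expected payoff from Invest is 6p; from Wait it is 2p + 5(1−p).
Setting these equal: 6p = −3p + 5, so p = 5/9.

5/9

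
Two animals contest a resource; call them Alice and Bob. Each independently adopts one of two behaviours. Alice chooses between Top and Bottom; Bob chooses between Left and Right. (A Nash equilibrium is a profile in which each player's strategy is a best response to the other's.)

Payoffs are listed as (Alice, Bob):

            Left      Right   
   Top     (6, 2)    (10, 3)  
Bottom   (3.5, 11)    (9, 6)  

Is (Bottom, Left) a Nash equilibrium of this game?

At (Bottom, Left), Alice earns 3.5; switching to Top would give 6, so Alice would deviate.
Bob earns 11; switching to Right would give 6, so Bob has no profitable deviation.
Since at least one player can profitably deviate, this is not a Nash equilibrium.

No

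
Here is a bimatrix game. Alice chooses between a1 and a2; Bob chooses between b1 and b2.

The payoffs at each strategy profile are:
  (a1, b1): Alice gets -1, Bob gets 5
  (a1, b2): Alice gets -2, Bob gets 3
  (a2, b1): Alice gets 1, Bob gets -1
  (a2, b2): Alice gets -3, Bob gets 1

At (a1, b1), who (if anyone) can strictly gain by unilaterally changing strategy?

Alice

Alice at (a1, b1) earns -1; deviating to a2 yields 1 — a strict improvement.
Bob earns 5; deviating to b2 yields 3 — not better.
Only Alice has a strictly profitable deviation.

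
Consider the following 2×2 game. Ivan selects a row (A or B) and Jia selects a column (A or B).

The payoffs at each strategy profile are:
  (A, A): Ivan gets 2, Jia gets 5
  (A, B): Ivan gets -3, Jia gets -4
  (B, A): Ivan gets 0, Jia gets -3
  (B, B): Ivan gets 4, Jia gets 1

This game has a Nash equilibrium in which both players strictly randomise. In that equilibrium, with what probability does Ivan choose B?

9/13

Let x be the probability that Ivan plays A. In a completely mixed equilibrium, Jia must be indifferent between A and B.
Jia's expected payoff from A is 5x − 3(1−x); from B it is −4x + (1−x).
Setting these equal: 8x − 3 = −5x + 1, so x = 4/13.
Therefore Ivan plays B with probability 1 − 4/13 = 9/13.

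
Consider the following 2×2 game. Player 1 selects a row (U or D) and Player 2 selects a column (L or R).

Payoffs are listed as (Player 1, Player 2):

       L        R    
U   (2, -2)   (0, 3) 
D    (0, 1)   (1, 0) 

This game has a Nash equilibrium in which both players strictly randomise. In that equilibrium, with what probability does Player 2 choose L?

1/3

Let y be the probability that Player 2 plays L. In a completely mixed equilibrium, Player 1 must be indifferent between U and D.
Player 1's expected payoff from U is 2y; from D it is (1−y).
Setting these equal: 2y = −y + 1, so y = 1/3.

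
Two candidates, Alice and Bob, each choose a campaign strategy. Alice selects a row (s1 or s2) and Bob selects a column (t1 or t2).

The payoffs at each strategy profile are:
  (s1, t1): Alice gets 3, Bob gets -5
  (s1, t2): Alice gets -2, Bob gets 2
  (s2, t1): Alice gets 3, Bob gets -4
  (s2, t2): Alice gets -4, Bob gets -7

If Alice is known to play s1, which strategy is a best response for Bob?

t2

Against s1, Bob earns -5 from t1 and 2 from t2.
So t2 is the best response.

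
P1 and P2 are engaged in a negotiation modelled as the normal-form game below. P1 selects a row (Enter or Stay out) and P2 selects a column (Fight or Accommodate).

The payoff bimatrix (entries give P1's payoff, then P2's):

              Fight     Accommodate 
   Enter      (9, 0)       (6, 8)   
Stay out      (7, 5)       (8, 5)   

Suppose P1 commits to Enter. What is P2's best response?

Accommodate

Against Enter, P2 earns 0 from Fight and 8 from Accommodate.
So Accommodate is the best response.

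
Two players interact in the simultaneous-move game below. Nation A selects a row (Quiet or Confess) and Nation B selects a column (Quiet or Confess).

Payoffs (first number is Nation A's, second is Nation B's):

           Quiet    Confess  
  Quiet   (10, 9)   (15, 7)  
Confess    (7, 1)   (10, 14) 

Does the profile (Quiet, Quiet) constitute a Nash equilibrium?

At (Quiet, Quiet), Nation A earns 10; switching to Confess would give 7, so Nation A has no profitable deviation.
Nation B earns 9; switching to Confess would give 7, so Nation B has no profitable deviation.
Neither player can gain by a unilateral deviation, so this profile is a Nash equilibrium.

Yes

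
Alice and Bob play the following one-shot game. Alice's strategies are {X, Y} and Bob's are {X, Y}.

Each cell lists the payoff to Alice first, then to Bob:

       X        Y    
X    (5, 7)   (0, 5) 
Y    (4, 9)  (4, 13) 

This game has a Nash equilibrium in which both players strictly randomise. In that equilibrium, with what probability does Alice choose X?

2/3

Let x be the probability that Alice plays X. In a completely mixed equilibrium, Bob must be indifferent between X and Y.
Bob's expected payoff from X is 7x + 9(1−x); from Y it is 5x + 13(1−x).
Setting these equal: −2x + 9 = −8x + 13, so x = 2/3.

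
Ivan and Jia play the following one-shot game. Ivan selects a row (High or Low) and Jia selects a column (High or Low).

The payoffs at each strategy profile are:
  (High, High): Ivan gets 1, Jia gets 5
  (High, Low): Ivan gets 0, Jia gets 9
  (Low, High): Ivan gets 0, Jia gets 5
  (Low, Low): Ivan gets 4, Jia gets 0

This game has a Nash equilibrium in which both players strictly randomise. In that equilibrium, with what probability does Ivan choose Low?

Let p be the probability that Ivan plays High. In a completely mixed equilibrium, Jia must be indifferent between High and Low.
Jia's expected payoff from High is 5p + 5(1−p); from Low it is 9p.
Setting these equal: 5 = 9p, so p = 5/9.
Therefore Ivan plays Low with probability 1 − 5/9 = 4/9.

4/9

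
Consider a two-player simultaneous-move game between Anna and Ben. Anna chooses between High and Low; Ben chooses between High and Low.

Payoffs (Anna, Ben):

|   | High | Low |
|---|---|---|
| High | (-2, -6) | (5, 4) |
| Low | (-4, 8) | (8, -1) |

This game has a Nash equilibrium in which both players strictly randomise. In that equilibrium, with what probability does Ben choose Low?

2/5

Let c be the probability that Ben plays High. In a completely mixed equilibrium, Anna must be indifferent between High and Low.
Anna's expected payoff from High is −2c + 5(1−c); from Low it is −4c + 8(1−c).
Setting these equal: −7c + 5 = −12c + 8, so c = 3/5.
Therefore Ben plays Low with probability 1 − 3/5 = 2/5.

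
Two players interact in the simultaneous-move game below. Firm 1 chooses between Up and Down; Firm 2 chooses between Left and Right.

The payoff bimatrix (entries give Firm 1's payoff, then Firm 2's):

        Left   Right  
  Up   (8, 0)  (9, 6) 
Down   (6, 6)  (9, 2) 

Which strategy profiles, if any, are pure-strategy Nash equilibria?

(Up, Right)

(Up, Left): Firm 2 prefers Right (6 > 0) — not an equilibrium.
(Up, Right): Firm 1 gets 9 ≥ 9 from Down, and Firm 2 gets 6 ≥ 0 from Left — Nash equilibrium.
(Down, Left): Firm 1 prefers Up (8 > 6) — not an equilibrium.
(Down, Right): Firm 2 prefers Left (6 > 2) — not an equilibrium.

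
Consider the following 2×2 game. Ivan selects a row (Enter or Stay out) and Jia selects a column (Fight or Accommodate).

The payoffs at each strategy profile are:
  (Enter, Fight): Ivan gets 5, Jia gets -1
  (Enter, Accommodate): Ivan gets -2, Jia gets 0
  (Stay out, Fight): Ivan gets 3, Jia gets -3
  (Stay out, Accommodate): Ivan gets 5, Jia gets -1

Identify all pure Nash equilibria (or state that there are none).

(Stay out, Accommodate)

(Enter, Fight): Jia prefers Accommodate (0 > -1) — not an equilibrium.
(Enter, Accommodate): Ivan prefers Stay out (5 > -2) — not an equilibrium.
(Stay out, Fight): Ivan prefers Enter (5 > 3); Jia prefers Accommodate (-1 > -3) — not an equilibrium.
(Stay out, Accommodate): Ivan gets 5 ≥ -2 from Enter, and Jia gets -1 ≥ -3 from Fight — Nash equilibrium.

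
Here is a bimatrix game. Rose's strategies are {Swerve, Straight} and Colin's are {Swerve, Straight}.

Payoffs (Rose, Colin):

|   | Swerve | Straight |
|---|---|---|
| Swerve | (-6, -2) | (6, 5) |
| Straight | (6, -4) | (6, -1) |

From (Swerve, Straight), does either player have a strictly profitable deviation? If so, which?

Rose at (Swerve, Straight) earns 6; deviating to Straight yields 6 — not better.
Colin earns 5; deviating to Swerve yields -2 — not better.
Neither player can strictly improve; the profile is a Nash equilibrium.

Neither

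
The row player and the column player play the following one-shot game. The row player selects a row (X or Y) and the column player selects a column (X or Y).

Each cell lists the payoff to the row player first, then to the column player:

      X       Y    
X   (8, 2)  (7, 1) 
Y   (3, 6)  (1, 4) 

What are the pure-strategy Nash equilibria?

(X, X)

(X, X): the row player gets 8 ≥ 3 from Y, and the column player gets 2 ≥ 1 from Y — Nash equilibrium.
(X, Y): the column player prefers X (2 > 1) — not an equilibrium.
(Y, X): the row player prefers X (8 > 3) — not an equilibrium.
(Y, Y): the row player prefers X (7 > 1); the column player prefers X (6 > 4) — not an equilibrium.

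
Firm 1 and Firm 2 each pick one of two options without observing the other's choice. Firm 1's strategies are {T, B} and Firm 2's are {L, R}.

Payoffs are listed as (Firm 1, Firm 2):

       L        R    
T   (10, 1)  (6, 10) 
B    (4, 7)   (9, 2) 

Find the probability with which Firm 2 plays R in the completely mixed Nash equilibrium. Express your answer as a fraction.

Let c be the probability that Firm 2 plays L. In a completely mixed equilibrium, Firm 1 must be indifferent between T and B.
Firm 1's expected payoff from T is 10c + 6(1−c); from B it is 4c + 9(1−c).
Setting these equal: 4c + 6 = −5c + 9, so c = 1/3.
Therefore Firm 2 plays R with probability 1 − 1/3 = 2/3.

2/3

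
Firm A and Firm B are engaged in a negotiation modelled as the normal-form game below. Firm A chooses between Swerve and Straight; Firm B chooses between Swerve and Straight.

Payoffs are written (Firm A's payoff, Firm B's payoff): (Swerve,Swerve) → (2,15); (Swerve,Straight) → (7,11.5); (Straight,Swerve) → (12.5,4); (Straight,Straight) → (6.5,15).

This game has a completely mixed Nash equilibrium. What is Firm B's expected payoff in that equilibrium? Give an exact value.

358/29

First find x, the probability Firm A plays Swerve, from Firm B's indifference between Swerve and Straight: 15x + 4(1−x) = 11.5x + 15(1−x), giving x = 22/29.
Since Firm B is indifferent in equilibrium, Firm B's expected payoff equals the payoff from either column against (22/29, 7/29). Using Swerve: 15(22/29) + 4(7/29) = 358/29.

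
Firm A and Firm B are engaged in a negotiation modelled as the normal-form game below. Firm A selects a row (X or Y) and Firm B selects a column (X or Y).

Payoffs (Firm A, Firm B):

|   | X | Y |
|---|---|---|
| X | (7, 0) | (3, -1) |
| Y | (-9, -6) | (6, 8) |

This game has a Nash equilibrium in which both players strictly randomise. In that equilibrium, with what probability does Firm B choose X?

Let c be the probability that Firm B plays X. In a completely mixed equilibrium, Firm A must be indifferent between X and Y.
Firm A's expected payoff from X is 7c + 3(1−c); from Y it is −9c + 6(1−c).
Setting these equal: 4c + 3 = −15c + 6, so c = 3/19.

3/19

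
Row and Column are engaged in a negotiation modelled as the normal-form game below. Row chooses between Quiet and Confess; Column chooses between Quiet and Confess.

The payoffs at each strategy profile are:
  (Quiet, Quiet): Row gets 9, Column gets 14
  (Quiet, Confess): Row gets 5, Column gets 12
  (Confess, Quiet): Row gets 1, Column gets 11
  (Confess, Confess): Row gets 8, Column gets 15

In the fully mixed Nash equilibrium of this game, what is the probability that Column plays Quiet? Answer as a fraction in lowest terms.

Let y be the probability that Column plays Quiet. In a completely mixed equilibrium, Row must be indifferent between Quiet and Confess.
Row's expected payoff from Quiet is 9y + 5(1−y); from Confess it is y + 8(1−y).
Setting these equal: 4y + 5 = −7y + 8, so y = 3/11.

3/11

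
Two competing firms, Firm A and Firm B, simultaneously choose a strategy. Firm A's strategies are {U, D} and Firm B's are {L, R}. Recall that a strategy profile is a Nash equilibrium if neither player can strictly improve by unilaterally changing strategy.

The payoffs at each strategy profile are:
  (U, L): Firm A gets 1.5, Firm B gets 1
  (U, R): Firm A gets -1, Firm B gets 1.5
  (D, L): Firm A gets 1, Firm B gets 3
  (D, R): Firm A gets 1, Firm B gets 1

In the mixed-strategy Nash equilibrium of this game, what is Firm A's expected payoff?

1

First find q, the probability Firm B plays L, from Firm A's indifference between U and D: 1.5q − (1−q) = q + (1−q), giving q = 4/5.
Since Firm A is indifferent in equilibrium, Firm A's expected payoff equals the payoff from either row against (4/5, 1/5). Using U: 1.5(4/5) − (1/5) = 1.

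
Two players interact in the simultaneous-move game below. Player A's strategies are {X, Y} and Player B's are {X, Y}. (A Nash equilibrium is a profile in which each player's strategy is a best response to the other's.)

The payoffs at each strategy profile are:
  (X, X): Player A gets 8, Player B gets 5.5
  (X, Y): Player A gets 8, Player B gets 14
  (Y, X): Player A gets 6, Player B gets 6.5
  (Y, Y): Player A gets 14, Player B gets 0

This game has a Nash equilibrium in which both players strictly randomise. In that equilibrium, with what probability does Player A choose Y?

17/30

Let r be the probability that Player A plays X. In a completely mixed equilibrium, Player B must be indifferent between X and Y.
Player B's expected payoff from X is 5.5r + 6.5(1−r); from Y it is 14r.
Setting these equal: −r + 6.5 = 14r, so r = 13/30.
Therefore Player A plays Y with probability 1 − 13/30 = 17/30.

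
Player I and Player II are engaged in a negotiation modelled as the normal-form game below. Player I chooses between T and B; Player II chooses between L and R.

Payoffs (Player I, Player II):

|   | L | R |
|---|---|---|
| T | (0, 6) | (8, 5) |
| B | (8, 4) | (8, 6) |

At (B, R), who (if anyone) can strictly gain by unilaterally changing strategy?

Player I at (B, R) earns 8; deviating to T yields 8 — not better.
Player II earns 6; deviating to L yields 4 — not better.
Neither player can strictly improve; the profile is a Nash equilibrium.

Neither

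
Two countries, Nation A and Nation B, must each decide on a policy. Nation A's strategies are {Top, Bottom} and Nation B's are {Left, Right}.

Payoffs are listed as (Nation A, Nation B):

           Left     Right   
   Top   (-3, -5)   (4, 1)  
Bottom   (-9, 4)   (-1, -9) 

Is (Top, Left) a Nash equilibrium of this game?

No

At (Top, Left), Nation A earns -3; switching to Bottom would give -9, so Nation A has no profitable deviation.
Nation B earns -5; switching to Right would give 1, so Nation B would deviate.
Since at least one player can profitably deviate, this is not a Nash equilibrium.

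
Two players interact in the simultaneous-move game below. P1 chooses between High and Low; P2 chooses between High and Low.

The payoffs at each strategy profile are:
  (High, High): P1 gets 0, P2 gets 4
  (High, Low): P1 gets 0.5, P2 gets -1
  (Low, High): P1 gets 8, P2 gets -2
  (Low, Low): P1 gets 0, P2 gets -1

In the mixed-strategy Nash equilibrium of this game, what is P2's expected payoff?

-1

First find x, the probability P1 plays High, from P2's indifference between High and Low: 4x − 2(1−x) = −x − (1−x), giving x = 1/6.
Since P2 is indifferent in equilibrium, P2's expected payoff equals the payoff from either column against (1/6, 5/6). Using High: 4(1/6) − 2(5/6) = -1.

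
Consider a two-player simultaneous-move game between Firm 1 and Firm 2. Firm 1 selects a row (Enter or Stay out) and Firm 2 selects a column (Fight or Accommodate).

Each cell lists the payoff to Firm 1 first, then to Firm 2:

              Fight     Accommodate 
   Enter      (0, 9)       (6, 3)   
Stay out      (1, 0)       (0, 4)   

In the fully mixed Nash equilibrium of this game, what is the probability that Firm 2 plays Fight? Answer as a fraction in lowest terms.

6/7

Let c be the probability that Firm 2 plays Fight. In a completely mixed equilibrium, Firm 1 must be indifferent between Enter and Stay out.
Firm 1's expected payoff from Enter is 6(1−c); from Stay out it is c.
Setting these equal: −6c + 6 = c, so c = 6/7.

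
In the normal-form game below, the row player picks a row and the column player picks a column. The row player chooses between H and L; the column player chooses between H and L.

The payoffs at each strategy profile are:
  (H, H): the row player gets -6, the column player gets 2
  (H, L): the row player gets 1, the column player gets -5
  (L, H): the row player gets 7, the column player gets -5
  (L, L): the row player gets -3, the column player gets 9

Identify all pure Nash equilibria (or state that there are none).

(H, H): the row player prefers L (7 > -6) — not an equilibrium.
(H, L): the column player prefers H (2 > -5) — not an equilibrium.
(L, H): the column player prefers L (9 > -5) — not an equilibrium.
(L, L): the row player prefers H (1 > -3) — not an equilibrium.

none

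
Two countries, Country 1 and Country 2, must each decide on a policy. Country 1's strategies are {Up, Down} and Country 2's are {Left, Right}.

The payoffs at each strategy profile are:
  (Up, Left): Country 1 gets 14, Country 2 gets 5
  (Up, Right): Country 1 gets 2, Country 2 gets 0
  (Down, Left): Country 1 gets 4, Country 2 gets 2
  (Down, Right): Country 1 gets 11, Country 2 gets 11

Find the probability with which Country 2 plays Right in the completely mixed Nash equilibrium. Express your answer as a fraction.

Let q be the probability that Country 2 plays Left. In a completely mixed equilibrium, Country 1 must be indifferent between Up and Down.
Country 1's expected payoff from Up is 14q + 2(1−q); from Down it is 4q + 11(1−q).
Setting these equal: 12q + 2 = −7q + 11, so q = 9/19.
Therefore Country 2 plays Right with probability 1 − 9/19 = 10/19.

10/19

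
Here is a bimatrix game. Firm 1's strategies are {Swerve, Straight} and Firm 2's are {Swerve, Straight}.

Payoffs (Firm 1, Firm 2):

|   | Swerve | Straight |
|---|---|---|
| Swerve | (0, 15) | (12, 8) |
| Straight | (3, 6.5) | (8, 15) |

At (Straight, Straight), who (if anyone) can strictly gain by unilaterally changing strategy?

Firm 1 at (Straight, Straight) earns 8; deviating to Swerve yields 12 — a strict improvement.
Firm 2 earns 15; deviating to Swerve yields 6.5 — not better.
Only Firm 1 has a strictly profitable deviation.

Firm 1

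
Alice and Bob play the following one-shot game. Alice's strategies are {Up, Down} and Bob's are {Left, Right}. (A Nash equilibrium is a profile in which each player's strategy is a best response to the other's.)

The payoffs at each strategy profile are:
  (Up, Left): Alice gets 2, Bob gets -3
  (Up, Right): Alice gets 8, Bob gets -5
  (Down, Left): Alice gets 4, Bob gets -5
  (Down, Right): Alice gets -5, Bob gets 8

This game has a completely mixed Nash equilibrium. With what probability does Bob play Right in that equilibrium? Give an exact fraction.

2/15

Let c be the probability that Bob plays Left. In a completely mixed equilibrium, Alice must be indifferent between Up and Down.
Alice's expected payoff from Up is 2c + 8(1−c); from Down it is 4c − 5(1−c).
Setting these equal: −6c + 8 = 9c − 5, so c = 13/15.
Therefore Bob plays Right with probability 1 − 13/15 = 2/15.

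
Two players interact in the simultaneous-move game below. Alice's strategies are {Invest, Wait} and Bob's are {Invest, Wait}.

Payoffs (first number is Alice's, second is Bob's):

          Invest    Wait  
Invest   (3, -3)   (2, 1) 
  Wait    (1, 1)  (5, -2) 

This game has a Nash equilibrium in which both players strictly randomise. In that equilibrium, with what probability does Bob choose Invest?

Let y be the probability that Bob plays Invest. In a completely mixed equilibrium, Alice must be indifferent between Invest and Wait.
Alice's expected payoff from Invest is 3y + 2(1−y); from Wait it is y + 5(1−y).
Setting these equal: y + 2 = −4y + 5, so y = 3/5.

3/5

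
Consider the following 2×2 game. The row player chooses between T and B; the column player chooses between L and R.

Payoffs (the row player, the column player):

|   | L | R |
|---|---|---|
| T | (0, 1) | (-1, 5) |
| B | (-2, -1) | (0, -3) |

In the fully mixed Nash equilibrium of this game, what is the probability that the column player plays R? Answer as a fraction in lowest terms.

Let q be the probability that the column player plays L. In a completely mixed equilibrium, the row player must be indifferent between T and B.
The row player's expected payoff from T is −(1−q); from B it is −2q.
Setting these equal: q − 1 = −2q, so q = 1/3.
Therefore the column player plays R with probability 1 − 1/3 = 2/3.

2/3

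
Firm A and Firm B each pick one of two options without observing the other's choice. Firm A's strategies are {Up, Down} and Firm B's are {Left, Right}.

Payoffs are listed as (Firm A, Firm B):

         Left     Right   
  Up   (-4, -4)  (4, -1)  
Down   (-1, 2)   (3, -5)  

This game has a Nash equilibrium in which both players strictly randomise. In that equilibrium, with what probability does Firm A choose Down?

Let x be the probability that Firm A plays Up. In a completely mixed equilibrium, Firm B must be indifferent between Left and Right.
Firm B's expected payoff from Left is −4x + 2(1−x); from Right it is −x − 5(1−x).
Setting these equal: −6x + 2 = 4x − 5, so x = 7/10.
Therefore Firm A plays Down with probability 1 − 7/10 = 3/10.

3/10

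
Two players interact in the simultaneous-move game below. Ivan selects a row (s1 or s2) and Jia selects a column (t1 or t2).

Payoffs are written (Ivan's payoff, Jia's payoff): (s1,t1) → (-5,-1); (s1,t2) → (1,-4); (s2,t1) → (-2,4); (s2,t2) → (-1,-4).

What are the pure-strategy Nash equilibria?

(s2, t1)

(s1, t1): Ivan prefers s2 (-2 > -5) — not an equilibrium.
(s1, t2): Jia prefers t1 (-1 > -4) — not an equilibrium.
(s2, t1): Ivan gets -2 ≥ -5 from s1, and Jia gets 4 ≥ -4 from t2 — Nash equilibrium.
(s2, t2): Ivan prefers s1 (1 > -1); Jia prefers t1 (4 > -4) — not an equilibrium.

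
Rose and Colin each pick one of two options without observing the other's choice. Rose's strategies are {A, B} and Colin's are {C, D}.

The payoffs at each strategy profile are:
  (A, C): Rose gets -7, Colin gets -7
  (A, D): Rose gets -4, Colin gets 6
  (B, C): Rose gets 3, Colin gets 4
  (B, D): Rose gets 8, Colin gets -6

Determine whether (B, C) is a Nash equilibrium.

Yes

At (B, C), Rose earns 3; switching to A would give -7, so Rose has no profitable deviation.
Colin earns 4; switching to D would give -6, so Colin has no profitable deviation.
Neither player can gain by a unilateral deviation, so this profile is a Nash equilibrium.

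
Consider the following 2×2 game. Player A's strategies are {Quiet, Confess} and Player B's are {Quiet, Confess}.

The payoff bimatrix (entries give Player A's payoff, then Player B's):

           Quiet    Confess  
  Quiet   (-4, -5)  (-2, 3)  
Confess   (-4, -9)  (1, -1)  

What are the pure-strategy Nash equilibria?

(Confess, Confess)

(Quiet, Quiet): Player B prefers Confess (3 > -5) — not an equilibrium.
(Quiet, Confess): Player A prefers Confess (1 > -2) — not an equilibrium.
(Confess, Quiet): Player B prefers Confess (-1 > -9) — not an equilibrium.
(Confess, Confess): Player A gets 1 ≥ -2 from Quiet, and Player B gets -1 ≥ -9 from Quiet — Nash equilibrium.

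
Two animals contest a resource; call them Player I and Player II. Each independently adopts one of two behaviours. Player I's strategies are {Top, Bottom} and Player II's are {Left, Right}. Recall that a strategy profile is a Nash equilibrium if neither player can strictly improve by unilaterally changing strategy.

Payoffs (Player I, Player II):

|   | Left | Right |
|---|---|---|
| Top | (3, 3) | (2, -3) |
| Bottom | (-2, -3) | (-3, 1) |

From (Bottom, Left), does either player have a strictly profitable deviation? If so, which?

Player I at (Bottom, Left) earns -2; deviating to Top yields 3 — a strict improvement.
Player II earns -3; deviating to Right yields 1 — a strict improvement.
Both Player I and Player II have strictly profitable deviations.

Both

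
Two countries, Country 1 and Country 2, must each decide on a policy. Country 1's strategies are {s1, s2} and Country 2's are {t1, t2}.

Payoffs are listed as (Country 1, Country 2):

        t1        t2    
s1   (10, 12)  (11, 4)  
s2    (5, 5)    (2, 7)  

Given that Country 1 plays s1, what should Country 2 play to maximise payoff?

t1

Against s1, Country 2 earns 12 from t1 and 4 from t2.
So t1 is the best response.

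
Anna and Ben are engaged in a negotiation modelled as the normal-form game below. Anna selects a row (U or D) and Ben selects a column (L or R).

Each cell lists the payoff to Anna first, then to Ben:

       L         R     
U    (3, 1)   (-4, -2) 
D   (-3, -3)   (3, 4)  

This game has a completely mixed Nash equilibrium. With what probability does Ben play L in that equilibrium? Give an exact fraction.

7/13

Let q be the probability that Ben plays L. In a completely mixed equilibrium, Anna must be indifferent between U and D.
Anna's expected payoff from U is 3q − 4(1−q); from D it is −3q + 3(1−q).
Setting these equal: 7q − 4 = −6q + 3, so q = 7/13.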